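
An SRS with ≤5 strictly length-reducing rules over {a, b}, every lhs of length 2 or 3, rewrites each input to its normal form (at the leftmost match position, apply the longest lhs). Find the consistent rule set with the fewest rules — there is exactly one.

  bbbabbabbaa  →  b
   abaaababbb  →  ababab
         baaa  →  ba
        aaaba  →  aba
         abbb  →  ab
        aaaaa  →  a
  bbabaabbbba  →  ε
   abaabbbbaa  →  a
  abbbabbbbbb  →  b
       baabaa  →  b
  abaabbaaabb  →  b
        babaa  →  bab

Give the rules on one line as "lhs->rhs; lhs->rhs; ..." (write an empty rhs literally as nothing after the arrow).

aa->; aab->; bb->b; bba->a

  | bbbabbabbaa => bbabbabbaa => abbabbaa => aabbaa => baa => b
  | abaaababbb => abababbb => abababb => ababab
  | baaa => ba
  | aaaba => aba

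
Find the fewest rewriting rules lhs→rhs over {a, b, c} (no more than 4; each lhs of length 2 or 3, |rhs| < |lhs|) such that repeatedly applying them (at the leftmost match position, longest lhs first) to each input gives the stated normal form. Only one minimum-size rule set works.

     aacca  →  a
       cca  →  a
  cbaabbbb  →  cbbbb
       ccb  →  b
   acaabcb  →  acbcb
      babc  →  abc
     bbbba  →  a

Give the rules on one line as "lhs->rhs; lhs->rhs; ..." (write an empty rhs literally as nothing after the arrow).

aa->; ba->a; cc->

  | aacca => cca => a
  | cca => a
  | cbaabbbb => caabbbb => cbbbb
  | ccb => b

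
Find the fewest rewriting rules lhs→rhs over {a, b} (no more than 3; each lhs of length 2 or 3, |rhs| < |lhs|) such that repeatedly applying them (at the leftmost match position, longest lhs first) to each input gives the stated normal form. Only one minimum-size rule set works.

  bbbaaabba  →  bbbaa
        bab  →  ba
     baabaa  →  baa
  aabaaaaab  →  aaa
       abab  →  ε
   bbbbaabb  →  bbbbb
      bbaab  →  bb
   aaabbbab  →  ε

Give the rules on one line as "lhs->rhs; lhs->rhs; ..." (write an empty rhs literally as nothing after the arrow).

aab->; ab->a

  | bbbaaabba => bbbaba => bbbaa
  | bab => ba
  | baabaa => baa
  | aabaaaaab => aaaaab => aaa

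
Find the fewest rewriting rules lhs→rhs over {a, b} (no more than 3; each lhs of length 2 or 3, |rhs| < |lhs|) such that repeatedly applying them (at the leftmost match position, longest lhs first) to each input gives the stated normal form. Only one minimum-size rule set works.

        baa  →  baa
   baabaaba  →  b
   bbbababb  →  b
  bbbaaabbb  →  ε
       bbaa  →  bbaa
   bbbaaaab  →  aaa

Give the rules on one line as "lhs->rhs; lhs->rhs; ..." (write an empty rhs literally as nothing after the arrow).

  | baa
  | baabaaba => babbaba => bbaba => bbbb => b
  | bbbababb => ababb => bbbb => b
  | bbbaaabbb => aaabbb => aabb => ab => ε

ab->; aba->bb; bbb->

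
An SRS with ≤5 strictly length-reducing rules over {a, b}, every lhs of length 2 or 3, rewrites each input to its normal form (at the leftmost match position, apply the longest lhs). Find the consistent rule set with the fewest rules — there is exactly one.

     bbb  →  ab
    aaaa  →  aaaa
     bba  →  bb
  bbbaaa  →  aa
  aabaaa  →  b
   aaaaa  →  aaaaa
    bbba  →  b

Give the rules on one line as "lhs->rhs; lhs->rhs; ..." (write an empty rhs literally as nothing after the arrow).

aba->b; ba->b; baa->aa; bbb->ab

  | bbb => ab
  | aaaa
  | bba => bb
  | bbbaaa => abaaa => baa => aa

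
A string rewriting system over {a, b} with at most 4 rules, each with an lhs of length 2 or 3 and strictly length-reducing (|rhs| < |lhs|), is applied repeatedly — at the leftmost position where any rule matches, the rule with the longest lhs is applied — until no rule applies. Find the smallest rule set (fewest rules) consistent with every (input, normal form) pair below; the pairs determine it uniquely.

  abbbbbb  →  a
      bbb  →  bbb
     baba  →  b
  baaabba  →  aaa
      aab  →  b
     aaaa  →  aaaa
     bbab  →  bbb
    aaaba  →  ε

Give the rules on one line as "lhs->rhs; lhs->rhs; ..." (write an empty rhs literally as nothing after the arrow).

  | abbbbbb => abbbb => abb => a
  | bbb
  | baba => bba => b
  | baaabba => aabba => aaa

ab->b; abb->a; ba->; bab->bb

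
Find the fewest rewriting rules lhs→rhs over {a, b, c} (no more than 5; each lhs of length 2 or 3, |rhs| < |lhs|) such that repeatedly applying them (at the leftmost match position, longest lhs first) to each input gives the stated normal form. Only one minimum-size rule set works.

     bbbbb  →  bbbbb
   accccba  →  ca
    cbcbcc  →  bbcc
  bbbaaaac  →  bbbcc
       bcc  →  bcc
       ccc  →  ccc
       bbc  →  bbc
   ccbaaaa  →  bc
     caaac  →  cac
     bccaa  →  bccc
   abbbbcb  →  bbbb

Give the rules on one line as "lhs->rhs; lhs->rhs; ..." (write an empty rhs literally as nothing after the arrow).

  | bbbbb
  | accccba => acccba => accba => acba => aba => ca
  | cbcbcc => bcbcc => bbcc
  | bbbaaaac => bbbaac => bbbcc

aa->c; aaa->a; ab->c; cb->b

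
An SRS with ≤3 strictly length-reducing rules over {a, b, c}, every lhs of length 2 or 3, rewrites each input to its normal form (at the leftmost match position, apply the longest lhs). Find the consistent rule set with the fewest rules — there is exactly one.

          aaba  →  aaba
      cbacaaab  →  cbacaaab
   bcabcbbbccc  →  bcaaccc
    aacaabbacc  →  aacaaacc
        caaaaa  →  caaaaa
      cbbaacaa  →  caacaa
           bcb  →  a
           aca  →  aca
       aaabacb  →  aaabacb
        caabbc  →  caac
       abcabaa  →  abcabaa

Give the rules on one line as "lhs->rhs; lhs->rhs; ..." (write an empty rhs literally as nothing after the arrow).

bb->; bcb->a

  | aaba
  | cbacaaab
  | bcabcbbbccc => bcaabbccc => bcaaccc
  | aacaabbacc => aacaaacc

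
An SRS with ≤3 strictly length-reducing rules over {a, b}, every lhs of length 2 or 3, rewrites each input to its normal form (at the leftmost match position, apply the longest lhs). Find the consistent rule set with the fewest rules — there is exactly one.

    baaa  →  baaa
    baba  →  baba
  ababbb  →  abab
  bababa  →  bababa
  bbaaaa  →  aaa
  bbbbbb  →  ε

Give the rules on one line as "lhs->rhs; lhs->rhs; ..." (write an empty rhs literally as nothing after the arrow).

bb->; bba->

  | baaa
  | baba
  | ababbb => abab
  | bababa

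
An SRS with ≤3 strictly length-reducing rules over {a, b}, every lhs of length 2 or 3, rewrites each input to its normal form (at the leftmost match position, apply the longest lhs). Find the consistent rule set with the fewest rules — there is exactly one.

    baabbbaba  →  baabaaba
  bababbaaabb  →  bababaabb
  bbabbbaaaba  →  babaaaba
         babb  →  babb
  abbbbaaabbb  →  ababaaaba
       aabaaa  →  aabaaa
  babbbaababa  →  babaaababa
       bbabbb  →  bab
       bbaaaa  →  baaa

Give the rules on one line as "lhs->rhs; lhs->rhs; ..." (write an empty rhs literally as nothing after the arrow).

  | baabbbaba => baabaaba
  | bababbaaabb => bababaabb
  | bbabbbaaaba => bbbbaaaba => babaaaba
  | babb

bba->b; bbb->ba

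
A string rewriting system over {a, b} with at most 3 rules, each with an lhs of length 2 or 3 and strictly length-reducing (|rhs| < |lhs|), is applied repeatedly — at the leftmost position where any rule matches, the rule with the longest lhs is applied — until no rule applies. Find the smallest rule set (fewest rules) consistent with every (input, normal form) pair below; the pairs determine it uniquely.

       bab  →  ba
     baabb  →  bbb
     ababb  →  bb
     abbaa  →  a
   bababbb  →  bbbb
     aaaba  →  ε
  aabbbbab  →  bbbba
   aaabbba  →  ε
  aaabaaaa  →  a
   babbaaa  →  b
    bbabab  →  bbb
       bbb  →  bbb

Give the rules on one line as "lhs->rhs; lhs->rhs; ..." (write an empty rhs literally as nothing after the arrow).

  | bab => ba
  | baabb => bbb
  | ababb => aabb => bb
  | abbaa => abaa => aaa => a

aa->; ab->a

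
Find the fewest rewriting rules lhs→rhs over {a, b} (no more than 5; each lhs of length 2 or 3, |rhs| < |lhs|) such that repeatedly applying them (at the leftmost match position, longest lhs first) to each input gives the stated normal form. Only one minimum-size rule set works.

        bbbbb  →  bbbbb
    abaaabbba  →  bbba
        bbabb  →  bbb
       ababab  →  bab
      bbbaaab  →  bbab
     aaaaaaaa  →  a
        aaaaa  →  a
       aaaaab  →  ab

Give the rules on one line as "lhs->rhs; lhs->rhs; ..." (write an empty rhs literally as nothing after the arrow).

aa->a; aba->ab; abb->b; baa->

  | bbbbb
  | abaaabbba => abaabbba => ababbba => abbbba => bbba
  | bbabb => bbb
  | ababab => abbab => bab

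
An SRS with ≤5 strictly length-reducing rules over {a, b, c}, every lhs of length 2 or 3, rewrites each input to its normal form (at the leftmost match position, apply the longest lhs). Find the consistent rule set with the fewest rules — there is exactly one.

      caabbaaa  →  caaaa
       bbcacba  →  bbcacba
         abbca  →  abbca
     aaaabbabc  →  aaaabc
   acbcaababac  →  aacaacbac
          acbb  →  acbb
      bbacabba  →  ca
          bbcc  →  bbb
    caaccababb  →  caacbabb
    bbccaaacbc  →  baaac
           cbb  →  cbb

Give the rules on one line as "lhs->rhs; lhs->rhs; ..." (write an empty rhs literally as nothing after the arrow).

aba->ac; bba->; cbc->ac; cc->b

  | caabbaaa => caaaa
  | bbcacba
  | abbca
  | aaaabbabc => aaaabc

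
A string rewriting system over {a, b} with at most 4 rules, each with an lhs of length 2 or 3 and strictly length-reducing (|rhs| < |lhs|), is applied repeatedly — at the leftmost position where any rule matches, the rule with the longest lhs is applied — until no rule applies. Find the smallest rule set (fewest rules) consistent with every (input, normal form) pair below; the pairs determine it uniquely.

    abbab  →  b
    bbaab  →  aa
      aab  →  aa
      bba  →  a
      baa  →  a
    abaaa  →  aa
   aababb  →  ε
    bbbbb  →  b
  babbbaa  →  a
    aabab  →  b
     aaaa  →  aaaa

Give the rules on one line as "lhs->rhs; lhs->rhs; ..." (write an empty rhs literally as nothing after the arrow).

  | abbab => abab => bab => b
  | bbaab => aab => aa
  | aab => aa
  | bba => a

ab->a; aba->ba; ba->; bb->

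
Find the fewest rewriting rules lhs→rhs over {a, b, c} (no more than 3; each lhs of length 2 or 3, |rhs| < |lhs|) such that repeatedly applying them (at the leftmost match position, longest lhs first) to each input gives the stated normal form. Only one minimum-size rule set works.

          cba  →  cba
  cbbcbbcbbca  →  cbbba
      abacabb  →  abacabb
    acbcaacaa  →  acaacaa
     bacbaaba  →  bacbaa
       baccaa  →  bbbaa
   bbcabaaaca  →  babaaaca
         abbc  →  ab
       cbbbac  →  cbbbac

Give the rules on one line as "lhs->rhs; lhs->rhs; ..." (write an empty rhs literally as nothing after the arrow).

  | cba
  | cbbcbbcbbca => cbbbcbbca => cbbbbca => cbbba
  | abacabb
  | acbcaacaa => acaacaa

aab->a; acc->bb; bc->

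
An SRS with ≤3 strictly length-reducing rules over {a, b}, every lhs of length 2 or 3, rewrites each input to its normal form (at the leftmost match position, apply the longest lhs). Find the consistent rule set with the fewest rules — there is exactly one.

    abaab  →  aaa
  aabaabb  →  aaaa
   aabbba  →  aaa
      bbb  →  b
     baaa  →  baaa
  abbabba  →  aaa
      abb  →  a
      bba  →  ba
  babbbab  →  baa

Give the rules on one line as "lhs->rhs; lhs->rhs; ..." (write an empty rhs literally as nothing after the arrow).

ab->a; bb->b

  | abaab => aaab => aaa
  | aabaabb => aaaabb => aaaab => aaaa
  | aabbba => aabba => aaba => aaa
  | bbb => bb => b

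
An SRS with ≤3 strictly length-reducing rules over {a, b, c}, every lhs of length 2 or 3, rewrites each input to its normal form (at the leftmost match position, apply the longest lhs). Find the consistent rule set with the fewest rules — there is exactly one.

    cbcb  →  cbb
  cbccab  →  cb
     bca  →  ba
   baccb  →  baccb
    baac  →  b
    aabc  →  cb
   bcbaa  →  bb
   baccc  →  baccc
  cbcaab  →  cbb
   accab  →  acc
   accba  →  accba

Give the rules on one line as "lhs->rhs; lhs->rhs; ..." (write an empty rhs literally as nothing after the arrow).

  | cbcb => cbb
  | cbccab => cbcab => cbab => cb
  | bca => ba
  | baccb

aa->c; ab->; bc->b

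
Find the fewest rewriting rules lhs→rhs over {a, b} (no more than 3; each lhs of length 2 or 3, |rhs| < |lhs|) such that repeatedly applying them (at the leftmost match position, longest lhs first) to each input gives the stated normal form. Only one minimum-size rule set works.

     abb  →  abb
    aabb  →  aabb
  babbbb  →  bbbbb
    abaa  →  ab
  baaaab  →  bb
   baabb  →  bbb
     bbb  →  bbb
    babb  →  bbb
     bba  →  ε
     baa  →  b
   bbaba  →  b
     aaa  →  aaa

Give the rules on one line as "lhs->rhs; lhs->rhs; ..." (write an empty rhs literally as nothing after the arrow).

  | abb
  | aabb
  | babbbb => bbbbb
  | abaa => aba => ab

ba->b; bba->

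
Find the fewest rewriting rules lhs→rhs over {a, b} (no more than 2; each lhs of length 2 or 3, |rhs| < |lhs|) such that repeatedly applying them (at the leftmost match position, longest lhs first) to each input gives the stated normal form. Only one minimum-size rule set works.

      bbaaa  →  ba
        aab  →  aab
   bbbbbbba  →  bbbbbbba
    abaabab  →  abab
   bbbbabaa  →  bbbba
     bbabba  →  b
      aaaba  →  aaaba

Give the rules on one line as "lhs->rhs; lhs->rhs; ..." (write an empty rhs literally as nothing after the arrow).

abb->a; baa->

  | bbaaa => ba
  | aab
  | bbbbbbba
  | abaabab => abab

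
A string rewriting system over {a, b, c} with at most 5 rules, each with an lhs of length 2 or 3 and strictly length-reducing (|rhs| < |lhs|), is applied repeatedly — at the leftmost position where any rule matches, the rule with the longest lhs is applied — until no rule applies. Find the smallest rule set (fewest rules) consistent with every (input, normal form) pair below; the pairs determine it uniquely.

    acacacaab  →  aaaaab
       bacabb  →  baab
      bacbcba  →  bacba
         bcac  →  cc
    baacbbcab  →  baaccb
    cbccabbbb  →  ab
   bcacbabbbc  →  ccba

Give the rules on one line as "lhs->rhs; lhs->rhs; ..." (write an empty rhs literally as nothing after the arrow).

  | acacacaab => aacacaab => aaacaab => aaaaab
  | bacabb => baabb => baab
  | bacbcba => bacba
  | bcac => cc

bb->b; bc->; bca->c; ca->a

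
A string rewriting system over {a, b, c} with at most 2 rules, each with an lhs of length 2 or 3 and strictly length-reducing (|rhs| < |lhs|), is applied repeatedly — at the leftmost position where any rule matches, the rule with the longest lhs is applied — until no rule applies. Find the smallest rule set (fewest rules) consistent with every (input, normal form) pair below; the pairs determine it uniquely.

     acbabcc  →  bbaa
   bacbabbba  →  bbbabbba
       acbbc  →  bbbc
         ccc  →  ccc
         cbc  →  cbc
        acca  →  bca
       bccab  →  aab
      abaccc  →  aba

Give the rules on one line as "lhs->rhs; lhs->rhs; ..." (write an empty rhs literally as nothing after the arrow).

  | acbabcc => bbabcc => bbaa
  | bacbabbba => bbbabbba
  | acbbc => bbbc
  | ccc

ac->b; bcc->a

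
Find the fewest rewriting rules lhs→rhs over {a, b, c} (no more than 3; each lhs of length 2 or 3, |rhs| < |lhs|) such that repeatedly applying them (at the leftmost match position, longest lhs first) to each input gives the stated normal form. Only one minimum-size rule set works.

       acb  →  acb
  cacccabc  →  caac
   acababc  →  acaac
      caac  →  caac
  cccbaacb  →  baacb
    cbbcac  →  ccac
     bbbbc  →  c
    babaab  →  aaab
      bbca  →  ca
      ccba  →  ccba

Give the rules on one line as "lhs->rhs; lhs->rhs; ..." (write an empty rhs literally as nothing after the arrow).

bab->a; bc->c; ccc->

  | acb
  | cacccabc => caabc => caac
  | acababc => acaac
  | caac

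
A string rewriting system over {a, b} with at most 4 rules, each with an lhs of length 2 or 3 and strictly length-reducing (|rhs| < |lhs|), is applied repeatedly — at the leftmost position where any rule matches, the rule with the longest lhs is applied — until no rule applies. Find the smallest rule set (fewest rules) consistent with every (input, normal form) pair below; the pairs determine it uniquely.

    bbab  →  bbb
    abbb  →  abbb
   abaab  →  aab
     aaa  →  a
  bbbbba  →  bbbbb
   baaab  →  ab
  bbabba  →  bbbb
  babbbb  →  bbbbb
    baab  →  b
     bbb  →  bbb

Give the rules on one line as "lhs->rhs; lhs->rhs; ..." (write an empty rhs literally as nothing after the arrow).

aaa->a; aba->a; ba->b; baa->

  | bbab => bbb
  | abbb
  | abaab => aab
  | aaa => a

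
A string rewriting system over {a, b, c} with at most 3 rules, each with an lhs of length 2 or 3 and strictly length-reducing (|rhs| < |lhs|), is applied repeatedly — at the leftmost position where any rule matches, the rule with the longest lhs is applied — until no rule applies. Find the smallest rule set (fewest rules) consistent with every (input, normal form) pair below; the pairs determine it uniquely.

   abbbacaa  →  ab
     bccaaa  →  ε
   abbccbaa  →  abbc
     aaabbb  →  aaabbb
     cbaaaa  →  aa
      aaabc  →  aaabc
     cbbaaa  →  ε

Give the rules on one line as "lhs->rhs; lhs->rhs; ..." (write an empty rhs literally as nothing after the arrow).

ba->; ca->

  | abbbacaa => abbcaa => abba => ab
  | bccaaa => bcaa => ba => ε
  | abbccbaa => abbcca => abbc
  | aaabbb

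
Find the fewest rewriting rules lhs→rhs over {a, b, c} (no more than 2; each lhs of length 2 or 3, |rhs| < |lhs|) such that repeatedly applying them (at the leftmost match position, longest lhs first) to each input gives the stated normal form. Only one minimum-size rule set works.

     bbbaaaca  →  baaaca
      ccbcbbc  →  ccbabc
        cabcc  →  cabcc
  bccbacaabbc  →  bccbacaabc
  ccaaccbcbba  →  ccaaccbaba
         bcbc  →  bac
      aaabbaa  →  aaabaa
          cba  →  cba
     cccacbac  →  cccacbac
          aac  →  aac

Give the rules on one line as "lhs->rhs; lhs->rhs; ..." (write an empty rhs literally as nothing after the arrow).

  | bbbaaaca => bbaaaca => baaaca
  | ccbcbbc => ccbabc
  | cabcc
  | bccbacaabbc => bccbacaabc

bb->b; bcb->ba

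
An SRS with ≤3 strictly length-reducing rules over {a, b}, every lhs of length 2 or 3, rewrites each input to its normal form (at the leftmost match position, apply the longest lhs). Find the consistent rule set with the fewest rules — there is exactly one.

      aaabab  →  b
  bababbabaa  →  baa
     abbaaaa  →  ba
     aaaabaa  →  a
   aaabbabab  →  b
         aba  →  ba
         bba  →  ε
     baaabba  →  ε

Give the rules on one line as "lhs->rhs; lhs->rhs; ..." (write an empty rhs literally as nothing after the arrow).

aaa->ba; ab->b; bba->

  | aaabab => babab => bbab => b
  | bababbabaa => bbabbabaa => bbabaa => baa
  | abbaaaa => bbaaaa => aaa => ba
  | aaaabaa => baabaa => babaa => bbaa => a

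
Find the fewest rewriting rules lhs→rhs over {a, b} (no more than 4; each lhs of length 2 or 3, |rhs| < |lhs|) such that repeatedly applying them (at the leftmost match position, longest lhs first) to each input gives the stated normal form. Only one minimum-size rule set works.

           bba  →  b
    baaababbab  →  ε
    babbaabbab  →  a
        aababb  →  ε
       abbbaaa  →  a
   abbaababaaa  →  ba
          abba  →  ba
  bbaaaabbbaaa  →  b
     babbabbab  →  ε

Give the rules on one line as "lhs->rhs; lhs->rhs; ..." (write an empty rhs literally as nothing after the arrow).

  | bba => aa => b
  | baaababbab => bbababbab => aababbab => bbabbab => aabbab => bbbab => abab => ab => ε
  | babbaabbab => bbaabbab => aaabbab => babbab => bbab => aab => bb => a
  | aababb => bbabb => aabb => bbb => ab => ε

aa->b; ab->; bb->a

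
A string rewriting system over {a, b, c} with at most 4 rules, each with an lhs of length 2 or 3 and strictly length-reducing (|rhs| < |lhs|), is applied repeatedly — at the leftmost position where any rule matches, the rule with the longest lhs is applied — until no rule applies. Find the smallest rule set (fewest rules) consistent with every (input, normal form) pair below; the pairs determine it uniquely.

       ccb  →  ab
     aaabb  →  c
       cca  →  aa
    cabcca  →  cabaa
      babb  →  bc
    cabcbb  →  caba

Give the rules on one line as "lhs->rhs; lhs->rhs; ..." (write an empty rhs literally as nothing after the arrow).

  | ccb => ab
  | aaabb => aaac => aac => ac => c
  | cca => aa
  | cabcca => cabaa

ac->c; bb->c; cc->a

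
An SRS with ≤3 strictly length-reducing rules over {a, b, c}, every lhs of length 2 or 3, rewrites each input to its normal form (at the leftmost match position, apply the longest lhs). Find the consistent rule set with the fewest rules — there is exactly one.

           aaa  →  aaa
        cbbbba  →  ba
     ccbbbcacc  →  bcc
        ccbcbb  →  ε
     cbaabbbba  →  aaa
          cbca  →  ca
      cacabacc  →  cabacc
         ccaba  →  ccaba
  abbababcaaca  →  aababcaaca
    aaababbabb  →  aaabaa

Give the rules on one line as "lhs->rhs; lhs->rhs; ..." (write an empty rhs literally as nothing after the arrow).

  | aaa
  | cbbbba => bbba => ba
  | ccbbbcacc => cbbcacc => bcacc => bcc
  | ccbcbb => ccbb => cb => ε

bb->; cac->c; cb->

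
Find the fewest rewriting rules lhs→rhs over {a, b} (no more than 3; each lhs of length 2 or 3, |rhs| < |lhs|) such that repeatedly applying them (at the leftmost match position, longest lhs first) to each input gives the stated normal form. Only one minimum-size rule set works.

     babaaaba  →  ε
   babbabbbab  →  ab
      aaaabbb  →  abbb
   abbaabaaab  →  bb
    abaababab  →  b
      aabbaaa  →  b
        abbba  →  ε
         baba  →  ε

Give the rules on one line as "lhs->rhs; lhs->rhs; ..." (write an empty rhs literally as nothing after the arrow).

aa->; aaa->b; ba->a

  | babaaaba => abaaaba => aaaaba => baba => aba => aa => ε
  | babbabbbab => abbabbbab => ababbbab => aabbbab => bbbab => bbab => bab => ab
  | aaaabbb => babbb => abbb
  | abbaabaaab => abaabaaab => aaabaaab => bbaaab => baaab => aaab => bb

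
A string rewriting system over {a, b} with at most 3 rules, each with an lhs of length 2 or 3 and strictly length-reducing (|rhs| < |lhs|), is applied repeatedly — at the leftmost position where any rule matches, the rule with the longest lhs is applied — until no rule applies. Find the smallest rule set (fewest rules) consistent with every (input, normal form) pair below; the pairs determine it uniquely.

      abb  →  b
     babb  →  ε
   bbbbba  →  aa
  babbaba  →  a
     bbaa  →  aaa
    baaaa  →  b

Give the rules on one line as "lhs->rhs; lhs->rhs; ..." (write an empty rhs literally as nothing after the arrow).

  | abb => b
  | babb => bbb => ab => ε
  | bbbbba => abbba => bba => aa
  | babbaba => bbbaba => ababa => aba => a

ab->; ba->b; bb->a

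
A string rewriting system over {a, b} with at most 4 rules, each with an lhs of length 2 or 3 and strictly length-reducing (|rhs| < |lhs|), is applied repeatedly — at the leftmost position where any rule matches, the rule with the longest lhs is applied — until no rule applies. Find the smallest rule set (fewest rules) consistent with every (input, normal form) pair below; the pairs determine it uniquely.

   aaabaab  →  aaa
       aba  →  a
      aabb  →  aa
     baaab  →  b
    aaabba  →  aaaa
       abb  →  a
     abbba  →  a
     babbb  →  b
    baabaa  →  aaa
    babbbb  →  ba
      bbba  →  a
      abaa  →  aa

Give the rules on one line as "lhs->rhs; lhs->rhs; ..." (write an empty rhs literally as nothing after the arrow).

ab->; abb->a; baa->b; bb->a

  | aaabaab => aaaab => aaa
  | aba => a
  | aabb => aa
  | baaab => bab => b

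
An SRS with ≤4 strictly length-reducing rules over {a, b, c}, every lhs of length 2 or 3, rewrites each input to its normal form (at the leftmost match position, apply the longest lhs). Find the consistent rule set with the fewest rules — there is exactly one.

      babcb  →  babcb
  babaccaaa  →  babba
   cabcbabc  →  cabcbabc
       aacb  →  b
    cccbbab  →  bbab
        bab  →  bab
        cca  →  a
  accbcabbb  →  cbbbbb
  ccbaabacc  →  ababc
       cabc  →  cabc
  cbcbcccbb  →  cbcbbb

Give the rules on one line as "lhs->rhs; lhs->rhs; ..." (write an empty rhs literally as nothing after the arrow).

  | babcb
  | babaccaaa => babcaaa => babbaa => babba
  | cabcbabc
  | aacb => acb => b

aa->a; ac->; bca->bb; cc->a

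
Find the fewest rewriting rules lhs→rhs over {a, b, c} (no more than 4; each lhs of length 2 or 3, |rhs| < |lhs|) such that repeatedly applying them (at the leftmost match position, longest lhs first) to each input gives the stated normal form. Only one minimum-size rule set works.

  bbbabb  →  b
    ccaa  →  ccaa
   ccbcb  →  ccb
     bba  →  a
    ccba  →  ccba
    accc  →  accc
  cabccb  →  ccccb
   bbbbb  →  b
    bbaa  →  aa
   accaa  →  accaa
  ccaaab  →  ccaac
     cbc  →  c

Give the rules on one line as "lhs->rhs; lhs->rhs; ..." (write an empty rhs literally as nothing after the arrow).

  | bbbabb => babb => bcb => b
  | ccaa
  | ccbcb => ccb
  | bba => a

ab->c; bb->; bc->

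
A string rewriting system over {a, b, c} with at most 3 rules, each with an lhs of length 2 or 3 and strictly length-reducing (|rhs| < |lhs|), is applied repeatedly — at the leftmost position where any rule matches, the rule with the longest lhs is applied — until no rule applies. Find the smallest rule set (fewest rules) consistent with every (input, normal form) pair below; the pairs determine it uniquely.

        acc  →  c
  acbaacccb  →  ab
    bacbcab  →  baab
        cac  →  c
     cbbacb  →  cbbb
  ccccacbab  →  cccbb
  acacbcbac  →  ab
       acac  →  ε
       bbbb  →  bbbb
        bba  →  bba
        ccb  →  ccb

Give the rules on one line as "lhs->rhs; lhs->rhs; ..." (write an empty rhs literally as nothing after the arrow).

ac->; bc->a; cba->b

  | acc => c
  | acbaacccb => baacccb => baccb => bcb => ab
  | bacbcab => bbcab => baab
  | cac => c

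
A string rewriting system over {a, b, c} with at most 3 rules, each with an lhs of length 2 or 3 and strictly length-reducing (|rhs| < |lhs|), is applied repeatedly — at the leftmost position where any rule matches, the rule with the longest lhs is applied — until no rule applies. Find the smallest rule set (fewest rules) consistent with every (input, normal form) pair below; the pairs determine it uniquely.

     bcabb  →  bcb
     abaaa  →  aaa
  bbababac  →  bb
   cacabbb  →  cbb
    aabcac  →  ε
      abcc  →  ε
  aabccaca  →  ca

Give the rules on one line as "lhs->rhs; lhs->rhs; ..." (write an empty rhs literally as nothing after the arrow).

  | bcabb => bcb
  | abaaa => aaa
  | bbababac => bbabac => bbac => bb
  | cacabbb => cabbb => cbb

ab->; ac->; cc->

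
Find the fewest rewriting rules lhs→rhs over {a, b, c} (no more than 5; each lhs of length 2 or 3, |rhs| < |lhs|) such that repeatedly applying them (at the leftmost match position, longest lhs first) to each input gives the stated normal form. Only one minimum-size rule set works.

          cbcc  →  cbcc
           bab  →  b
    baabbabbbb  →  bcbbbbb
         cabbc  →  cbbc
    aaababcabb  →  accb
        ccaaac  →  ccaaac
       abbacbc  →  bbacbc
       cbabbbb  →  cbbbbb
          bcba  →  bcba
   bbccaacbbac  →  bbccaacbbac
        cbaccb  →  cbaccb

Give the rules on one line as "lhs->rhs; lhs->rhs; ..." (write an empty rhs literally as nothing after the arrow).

  | cbcc
  | bab => b
  | baabbabbbb => bcbabbbb => bcbbbbb
  | cabbc => cbbc

aab->c; ab->; abb->bb; abc->a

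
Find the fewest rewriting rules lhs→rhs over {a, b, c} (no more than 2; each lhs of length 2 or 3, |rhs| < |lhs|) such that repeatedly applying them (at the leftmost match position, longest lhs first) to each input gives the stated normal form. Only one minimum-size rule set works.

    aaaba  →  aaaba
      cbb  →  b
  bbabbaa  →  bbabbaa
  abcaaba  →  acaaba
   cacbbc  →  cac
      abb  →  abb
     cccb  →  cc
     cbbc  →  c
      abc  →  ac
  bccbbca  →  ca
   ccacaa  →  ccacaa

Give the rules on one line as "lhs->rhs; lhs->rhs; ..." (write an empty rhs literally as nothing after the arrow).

  | aaaba
  | cbb => b
  | bbabbaa
  | abcaaba => acaaba

bc->c; cb->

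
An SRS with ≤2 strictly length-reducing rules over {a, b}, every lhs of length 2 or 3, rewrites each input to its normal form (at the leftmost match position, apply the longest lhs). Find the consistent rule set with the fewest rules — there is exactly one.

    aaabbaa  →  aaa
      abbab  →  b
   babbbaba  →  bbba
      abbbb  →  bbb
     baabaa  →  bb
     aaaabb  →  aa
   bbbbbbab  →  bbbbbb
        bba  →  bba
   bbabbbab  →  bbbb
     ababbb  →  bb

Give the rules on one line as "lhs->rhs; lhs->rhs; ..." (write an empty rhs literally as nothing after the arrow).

  | aaabbaa => aabaa => aaa
  | abbab => bab => b
  | babbbaba => bbbaba => bbba
  | abbbb => bbb

ab->; baa->b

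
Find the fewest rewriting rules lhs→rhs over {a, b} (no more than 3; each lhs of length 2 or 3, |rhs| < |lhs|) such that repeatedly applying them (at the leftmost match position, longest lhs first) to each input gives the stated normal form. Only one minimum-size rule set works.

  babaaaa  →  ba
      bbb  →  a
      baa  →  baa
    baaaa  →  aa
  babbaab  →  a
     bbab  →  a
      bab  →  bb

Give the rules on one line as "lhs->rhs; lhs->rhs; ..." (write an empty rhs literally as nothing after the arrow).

aaa->bb; ab->b; bbb->a

  | babaaaa => bbaaaa => bbbba => aba => ba
  | bbb => a
  | baa
  | baaaa => bbba => aa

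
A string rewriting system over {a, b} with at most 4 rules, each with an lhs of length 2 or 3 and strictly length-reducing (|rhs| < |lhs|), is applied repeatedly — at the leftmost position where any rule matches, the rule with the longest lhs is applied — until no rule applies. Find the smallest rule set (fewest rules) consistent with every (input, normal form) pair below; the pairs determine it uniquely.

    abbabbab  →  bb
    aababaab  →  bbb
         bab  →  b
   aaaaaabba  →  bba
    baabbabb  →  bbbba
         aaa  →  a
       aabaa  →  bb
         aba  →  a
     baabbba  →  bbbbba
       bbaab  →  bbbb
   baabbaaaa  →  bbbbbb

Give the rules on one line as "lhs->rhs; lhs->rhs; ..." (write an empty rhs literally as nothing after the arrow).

  | abbabbab => aabbab => bbab => bb
  | aababaab => babaab => baab => bbb
  | bab => b
  | aaaaaabba => aaaabba => aabba => bba

aa->; ab->; abb->a; baa->bb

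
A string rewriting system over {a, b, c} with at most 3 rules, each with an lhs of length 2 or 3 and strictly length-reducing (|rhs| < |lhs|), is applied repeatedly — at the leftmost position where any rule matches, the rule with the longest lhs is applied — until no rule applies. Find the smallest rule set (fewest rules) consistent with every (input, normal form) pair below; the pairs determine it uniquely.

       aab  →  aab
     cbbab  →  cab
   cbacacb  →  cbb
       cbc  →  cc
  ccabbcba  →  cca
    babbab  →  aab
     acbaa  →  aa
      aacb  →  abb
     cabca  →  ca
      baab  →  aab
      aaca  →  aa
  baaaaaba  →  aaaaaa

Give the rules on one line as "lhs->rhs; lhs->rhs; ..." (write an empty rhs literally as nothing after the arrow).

ac->b; ba->a; bc->c

  | aab
  | cbbab => cbab => cab
  | cbacacb => cacacb => cbacb => cacb => cbb
  | cbc => cc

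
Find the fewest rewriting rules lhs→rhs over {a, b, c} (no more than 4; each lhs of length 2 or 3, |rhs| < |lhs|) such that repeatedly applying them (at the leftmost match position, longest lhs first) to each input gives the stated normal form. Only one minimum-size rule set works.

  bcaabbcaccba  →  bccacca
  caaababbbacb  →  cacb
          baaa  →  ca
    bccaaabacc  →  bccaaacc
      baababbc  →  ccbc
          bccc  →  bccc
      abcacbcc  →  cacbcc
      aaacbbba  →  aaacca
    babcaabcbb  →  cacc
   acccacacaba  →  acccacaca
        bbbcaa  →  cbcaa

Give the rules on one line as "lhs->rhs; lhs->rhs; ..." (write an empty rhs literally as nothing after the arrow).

  | bcaabbcaccba => bcabcaccba => bccaccba => bccacca
  | caaababbbacb => caaabbbacb => caabbacb => cabacb => cacb
  | baaa => cba => ca
  | bccaaabacc => bccaaacc

ab->; ba->a; baa->cb; bb->c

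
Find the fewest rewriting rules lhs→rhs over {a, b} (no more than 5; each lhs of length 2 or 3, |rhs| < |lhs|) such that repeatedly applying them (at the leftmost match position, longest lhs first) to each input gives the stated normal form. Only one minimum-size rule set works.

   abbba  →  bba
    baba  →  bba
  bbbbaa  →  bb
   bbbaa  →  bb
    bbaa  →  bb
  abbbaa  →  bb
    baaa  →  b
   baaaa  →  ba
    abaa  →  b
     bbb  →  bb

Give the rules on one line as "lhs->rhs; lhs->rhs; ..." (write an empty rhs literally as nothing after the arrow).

  | abbba => bbba => bba
  | baba => bba
  | bbbbaa => bbbaa => bbaa => bb
  | bbbaa => bbaa => bb

aa->; aaa->; ab->b; bbb->bb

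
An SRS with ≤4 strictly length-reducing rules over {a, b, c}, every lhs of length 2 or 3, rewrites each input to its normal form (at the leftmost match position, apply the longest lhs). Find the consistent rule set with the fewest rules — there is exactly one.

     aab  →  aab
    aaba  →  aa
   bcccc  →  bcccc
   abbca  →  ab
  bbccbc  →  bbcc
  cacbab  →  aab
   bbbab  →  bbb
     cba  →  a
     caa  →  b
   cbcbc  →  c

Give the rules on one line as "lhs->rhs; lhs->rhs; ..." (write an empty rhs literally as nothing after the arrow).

  | aab
  | aaba => aa
  | bcccc
  | abbca => abba => ab

ba->; ca->a; caa->b; cb->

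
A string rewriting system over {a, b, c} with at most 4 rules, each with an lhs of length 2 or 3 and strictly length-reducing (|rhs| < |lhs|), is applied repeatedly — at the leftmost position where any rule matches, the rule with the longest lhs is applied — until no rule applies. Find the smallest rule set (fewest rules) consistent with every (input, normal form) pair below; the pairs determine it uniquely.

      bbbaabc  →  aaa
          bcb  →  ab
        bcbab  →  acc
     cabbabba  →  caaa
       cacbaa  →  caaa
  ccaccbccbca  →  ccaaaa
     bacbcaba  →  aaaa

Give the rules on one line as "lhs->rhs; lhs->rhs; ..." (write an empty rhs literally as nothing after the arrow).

ba->a; bab->cc; bc->a; cb->b

  | bbbaabc => bbaabc => baabc => aabc => aaa
  | bcb => ab
  | bcbab => abab => acc
  | cabbabba => cabccba => caacba => caaba => caaa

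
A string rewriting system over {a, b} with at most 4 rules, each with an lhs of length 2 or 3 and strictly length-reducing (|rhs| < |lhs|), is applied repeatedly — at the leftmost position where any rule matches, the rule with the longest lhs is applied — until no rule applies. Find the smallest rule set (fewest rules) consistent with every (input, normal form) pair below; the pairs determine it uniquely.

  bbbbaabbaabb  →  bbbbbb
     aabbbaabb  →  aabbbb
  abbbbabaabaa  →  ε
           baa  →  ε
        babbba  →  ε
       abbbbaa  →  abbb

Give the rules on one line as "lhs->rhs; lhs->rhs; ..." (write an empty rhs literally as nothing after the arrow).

aba->; ba->a; baa->

  | bbbbaabbaabb => bbbbbaabb => bbbbbb
  | aabbbaabb => aabbbb
  | abbbbabaabaa => abbbabaabaa => abbabaabaa => ababaabaa => baabaa => baa => ε
  | baa => ε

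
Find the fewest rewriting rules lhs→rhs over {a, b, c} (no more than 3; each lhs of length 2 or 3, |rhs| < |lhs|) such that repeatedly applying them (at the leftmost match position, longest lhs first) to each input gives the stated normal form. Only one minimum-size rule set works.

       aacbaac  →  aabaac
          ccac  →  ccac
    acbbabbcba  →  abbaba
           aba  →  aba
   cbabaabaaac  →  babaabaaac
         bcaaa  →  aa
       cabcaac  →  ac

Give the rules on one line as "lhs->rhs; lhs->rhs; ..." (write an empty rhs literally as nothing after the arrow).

  | aacbaac => aabaac
  | ccac
  | acbbabbcba => abbabbcba => abbabcba => abbacba => abbaba
  | aba

bc->c; caa->a; cb->b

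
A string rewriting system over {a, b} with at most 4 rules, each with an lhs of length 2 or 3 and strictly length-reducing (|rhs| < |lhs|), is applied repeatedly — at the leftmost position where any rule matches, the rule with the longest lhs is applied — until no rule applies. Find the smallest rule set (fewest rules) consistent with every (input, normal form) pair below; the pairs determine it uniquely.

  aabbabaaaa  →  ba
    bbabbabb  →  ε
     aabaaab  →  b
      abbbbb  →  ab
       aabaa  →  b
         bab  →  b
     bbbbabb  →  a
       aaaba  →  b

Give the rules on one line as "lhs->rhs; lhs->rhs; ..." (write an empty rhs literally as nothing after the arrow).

  | aabbabaaaa => bbabaaaa => abaaaa => baaa => ba
  | bbabbabb => abbabb => aabb => bb => ε
  | aabaaab => baaab => bab => b
  | abbbbb => abbb => ab

aa->; aba->b; bab->b; bb->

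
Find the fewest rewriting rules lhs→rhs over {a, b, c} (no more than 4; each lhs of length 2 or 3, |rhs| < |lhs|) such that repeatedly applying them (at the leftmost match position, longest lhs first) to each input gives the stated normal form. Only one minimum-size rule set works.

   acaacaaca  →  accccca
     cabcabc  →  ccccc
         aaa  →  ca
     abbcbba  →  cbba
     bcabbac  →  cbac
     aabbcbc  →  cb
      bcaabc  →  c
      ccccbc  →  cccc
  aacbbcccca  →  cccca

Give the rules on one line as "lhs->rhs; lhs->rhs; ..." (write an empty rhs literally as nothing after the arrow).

  | acaacaaca => acccaaca => accccca
  | cabcabc => cccabc => ccccc
  | aaa => ca
  | abbcbba => cbcbba => cbba

aa->c; ab->c; bc->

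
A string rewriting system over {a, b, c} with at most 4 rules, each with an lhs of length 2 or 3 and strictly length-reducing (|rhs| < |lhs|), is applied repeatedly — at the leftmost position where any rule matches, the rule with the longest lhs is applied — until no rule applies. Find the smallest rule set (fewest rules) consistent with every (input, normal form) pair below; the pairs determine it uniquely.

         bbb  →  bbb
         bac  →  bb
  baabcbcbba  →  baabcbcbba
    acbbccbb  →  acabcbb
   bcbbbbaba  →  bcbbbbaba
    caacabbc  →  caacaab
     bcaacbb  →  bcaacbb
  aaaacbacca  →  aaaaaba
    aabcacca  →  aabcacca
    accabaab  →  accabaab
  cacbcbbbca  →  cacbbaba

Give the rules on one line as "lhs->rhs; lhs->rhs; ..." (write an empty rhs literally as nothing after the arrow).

  | bbb
  | bac => bb
  | baabcbcbba
  | acbbccbb => acabcbb

bac->bb; bbc->ab; cba->ba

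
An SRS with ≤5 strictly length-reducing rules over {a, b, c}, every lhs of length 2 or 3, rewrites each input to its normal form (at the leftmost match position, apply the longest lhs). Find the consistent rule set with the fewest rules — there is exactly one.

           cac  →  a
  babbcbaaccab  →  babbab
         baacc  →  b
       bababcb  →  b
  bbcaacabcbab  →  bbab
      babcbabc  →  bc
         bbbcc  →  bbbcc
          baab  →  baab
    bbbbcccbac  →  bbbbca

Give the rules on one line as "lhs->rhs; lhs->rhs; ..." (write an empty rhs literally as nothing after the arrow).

aba->c; ac->; cac->a; cb->

  | cac => a
  | babbcbaaccab => babbaaccab => babbacab => babbab
  | baacc => bac => b
  | bababcb => bcbcb => bcb => b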